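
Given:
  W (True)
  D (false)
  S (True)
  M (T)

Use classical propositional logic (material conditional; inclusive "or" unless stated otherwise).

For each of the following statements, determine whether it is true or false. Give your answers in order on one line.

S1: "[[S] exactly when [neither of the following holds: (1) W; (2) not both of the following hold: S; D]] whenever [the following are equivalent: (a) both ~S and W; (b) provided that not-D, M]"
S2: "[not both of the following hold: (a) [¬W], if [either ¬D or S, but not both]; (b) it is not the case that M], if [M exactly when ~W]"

S1: This is ((~S & W) <-> (~D -> M)) -> (S <-> (W nor (S nand D))).

~S = ~T = F
~S & W = F & T = F
~D = ~F = T
~D -> M = T -> T = T
(~S & W) <-> (~D -> M) = F <-> T = F
S nand D = T nand F = T
W nor (S nand D) = T nor T = F
S <-> (W nor (S nand D)) = T <-> F = F
((~S & W) <-> (~D -> M)) -> (S <-> (W nor (S nand D))) = F -> F = T
So S1 is true.

S2: Formalization: (M <-> ~W) -> (((~D xor S) -> ~W) nand ~M)

~W = ~T = F
M <-> ~W = T <-> F = F
~D = ~F = T
~D xor S = T xor T = F
~W = ~T = F
(~D xor S) -> ~W = F -> F = T
~M = ~T = F
((~D xor S) -> ~W) nand ~M = T nand F = T
(M <-> ~W) -> (((~D xor S) -> ~W) nand ~M) = F -> T = T
Hence S2 is true.

S1 T / S2 T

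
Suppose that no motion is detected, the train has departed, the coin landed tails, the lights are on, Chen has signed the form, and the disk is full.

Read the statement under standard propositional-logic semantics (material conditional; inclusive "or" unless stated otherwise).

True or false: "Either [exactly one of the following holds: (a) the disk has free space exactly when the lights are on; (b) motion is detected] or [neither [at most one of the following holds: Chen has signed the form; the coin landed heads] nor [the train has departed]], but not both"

False

Let V = "the disk is full" (T), S = "the lights are on" (T), P = "motion is detected" (F), U = "Chen has signed the form" (T), R = "the coin landed heads" (F), Q = "the train has departed" (T).
This is ((~V <-> S) xor P) xor ((U nand R) nor Q).

~V = ~T = F
~V <-> S = F <-> T = F
(~V <-> S) xor P = F xor F = F
U nand R = T nand F = T
(U nand R) nor Q = T nor T = F
((~V <-> S) xor P) xor ((U nand R) nor Q) = F xor F = F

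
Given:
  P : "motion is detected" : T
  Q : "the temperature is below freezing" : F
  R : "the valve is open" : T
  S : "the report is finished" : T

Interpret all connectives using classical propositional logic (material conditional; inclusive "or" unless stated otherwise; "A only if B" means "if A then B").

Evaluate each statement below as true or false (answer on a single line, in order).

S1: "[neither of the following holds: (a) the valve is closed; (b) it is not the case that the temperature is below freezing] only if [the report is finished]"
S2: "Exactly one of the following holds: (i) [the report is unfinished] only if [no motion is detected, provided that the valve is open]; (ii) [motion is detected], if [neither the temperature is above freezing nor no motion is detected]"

S1 True / S2 False

S1: Parsed as (¬R ↓ ¬Q) → S

¬R = ¬T = F
¬Q = ¬F = T
¬R ↓ ¬Q = F ↓ T = F
(¬R ↓ ¬Q) → S = F → T = T
Thus S1 is true.

S2: In symbols: (¬S → (R → ¬P)) ⊕ ((¬Q ↓ ¬P) → P)

¬S = ¬T = F
¬P = ¬T = F
R → ¬P = T → F = F
¬S → (R → ¬P) = F → F = T
¬Q = ¬F = T
¬P = ¬T = F
¬Q ↓ ¬P = T ↓ F = F
(¬Q ↓ ¬P) → P = F → T = T
(¬S → (R → ¬P)) ⊕ ((¬Q ↓ ¬P) → P) = T ⊕ T = F
Thus S2 is false.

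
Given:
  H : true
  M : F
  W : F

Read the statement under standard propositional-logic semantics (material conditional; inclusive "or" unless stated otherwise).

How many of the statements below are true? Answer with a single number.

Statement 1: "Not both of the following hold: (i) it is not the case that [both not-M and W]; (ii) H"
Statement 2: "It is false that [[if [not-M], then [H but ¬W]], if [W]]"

0

Statement 1: Formalization: ¬(¬M ∧ W) ↑ H

¬M = ¬F = T
¬M ∧ W = T ∧ F = F
¬(¬M ∧ W) = ¬F = T
¬(¬M ∧ W) ↑ H = T ↑ T = F
So Statement 1 is false.

Statement 2: Parsed as ¬(W → (¬M → (H ∧ ¬W)))

¬M = ¬F = T
¬W = ¬F = T
H ∧ ¬W = T ∧ T = T
¬M → (H ∧ ¬W) = T → T = T
W → (¬M → (H ∧ ¬W)) = F → T = T
¬(W → (¬M → (H ∧ ¬W))) = ¬T = F
Hence Statement 2 is false.

0 of the 2 statements are true (none).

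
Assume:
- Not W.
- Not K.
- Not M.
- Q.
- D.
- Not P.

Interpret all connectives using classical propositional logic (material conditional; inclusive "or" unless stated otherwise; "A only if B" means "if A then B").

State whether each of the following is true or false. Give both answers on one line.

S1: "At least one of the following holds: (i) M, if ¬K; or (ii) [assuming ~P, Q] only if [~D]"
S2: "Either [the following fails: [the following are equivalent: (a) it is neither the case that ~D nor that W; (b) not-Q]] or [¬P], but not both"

S1: In symbols: (not K -> M) or ((not P -> Q) -> not D)

not K = not False = True
not K -> M = True -> False = False
not P = not False = True
not P -> Q = True -> True = True
not D = not True = False
(not P -> Q) -> not D = True -> False = False
(not K -> M) or ((not P -> Q) -> not D) = False or False = False
So S1 is false.

S2: Parsed as not ((not D nor W) iff not Q) xor not P

not D = not True = False
not D nor W = False nor False = True
not Q = not True = False
(not D nor W) iff not Q = True iff False = False
not ((not D nor W) iff not Q) = not False = True
not P = not False = True
not ((not D nor W) iff not Q) xor not P = True xor True = False
Hence S2 is false.

S1 False, S2 False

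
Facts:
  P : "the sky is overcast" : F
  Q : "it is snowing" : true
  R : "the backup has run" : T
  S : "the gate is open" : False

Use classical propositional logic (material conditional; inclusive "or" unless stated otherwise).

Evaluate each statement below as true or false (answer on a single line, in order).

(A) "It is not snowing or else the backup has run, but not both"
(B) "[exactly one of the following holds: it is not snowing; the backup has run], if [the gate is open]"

(A): In symbols: ¬Q ⊕ R

¬Q = ¬T = F
¬Q ⊕ R = F ⊕ T = T
Thus (A) is true.

(B): Parsed as S → (¬Q ⊕ R)

¬Q = ¬T = F
¬Q ⊕ R = F ⊕ T = T
S → (¬Q ⊕ R) = F → T = T
So (B) is true.

(A) True / (B) True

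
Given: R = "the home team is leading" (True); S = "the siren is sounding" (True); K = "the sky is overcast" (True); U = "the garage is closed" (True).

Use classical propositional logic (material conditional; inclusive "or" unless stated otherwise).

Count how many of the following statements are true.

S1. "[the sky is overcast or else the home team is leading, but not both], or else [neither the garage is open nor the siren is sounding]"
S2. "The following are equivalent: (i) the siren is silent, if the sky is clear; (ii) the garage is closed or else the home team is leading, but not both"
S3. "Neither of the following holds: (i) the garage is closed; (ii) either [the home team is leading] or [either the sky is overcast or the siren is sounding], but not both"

S1: Parsed as (K ⊕ R) ∨ (¬U ↓ S)

K ⊕ R = T ⊕ T = F
¬U = ¬T = F
¬U ↓ S = F ↓ T = F
(K ⊕ R) ∨ (¬U ↓ S) = F ∨ F = F
So S1 is false.

S2: Formalization: (¬K → ¬S) ↔ (U ⊕ R)

¬K = ¬T = F
¬S = ¬T = F
¬K → ¬S = F → F = T
U ⊕ R = T ⊕ T = F
(¬K → ¬S) ↔ (U ⊕ R) = T ↔ F = F
So S2 is false.

S3: In symbols: U ↓ (R ⊕ (K ∨ S))

K ∨ S = T ∨ T = T
R ⊕ (K ∨ S) = T ⊕ T = F
U ↓ (R ⊕ (K ∨ S)) = T ↓ F = F
Thus S3 is false.

Count: 0.

0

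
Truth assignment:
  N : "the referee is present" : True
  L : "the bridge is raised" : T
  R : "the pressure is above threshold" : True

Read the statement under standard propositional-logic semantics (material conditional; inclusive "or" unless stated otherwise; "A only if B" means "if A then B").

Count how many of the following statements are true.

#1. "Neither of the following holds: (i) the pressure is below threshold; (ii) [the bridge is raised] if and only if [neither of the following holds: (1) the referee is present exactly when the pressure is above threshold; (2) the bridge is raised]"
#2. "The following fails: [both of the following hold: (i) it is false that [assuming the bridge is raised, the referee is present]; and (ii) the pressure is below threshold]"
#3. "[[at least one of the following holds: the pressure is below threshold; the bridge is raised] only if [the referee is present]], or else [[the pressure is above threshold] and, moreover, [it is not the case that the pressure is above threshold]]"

#1: This is ~R nor (L <-> ((N <-> R) nor L)).

~R = ~T = F
N <-> R = T <-> T = T
(N <-> R) nor L = T nor T = F
L <-> ((N <-> R) nor L) = T <-> F = F
~R nor (L <-> ((N <-> R) nor L)) = F nor F = T
Thus #1 is true.

#2: Formalization: ~(~(L -> N) & ~R)

L -> N = T -> T = T
~(L -> N) = ~T = F
~R = ~T = F
~(L -> N) & ~R = F & F = F
~(~(L -> N) & ~R) = ~F = T
Hence #2 is true.

#3: This is ((~R | L) -> N) | (R & ~R).

~R = ~T = F
~R | L = F | T = T
(~R | L) -> N = T -> T = T
~R = ~T = F
R & ~R = T & F = F
((~R | L) -> N) | (R & ~R) = T | F = T
So #3 is true.

3 of the 3 statements are true (#1, #2, #3).

3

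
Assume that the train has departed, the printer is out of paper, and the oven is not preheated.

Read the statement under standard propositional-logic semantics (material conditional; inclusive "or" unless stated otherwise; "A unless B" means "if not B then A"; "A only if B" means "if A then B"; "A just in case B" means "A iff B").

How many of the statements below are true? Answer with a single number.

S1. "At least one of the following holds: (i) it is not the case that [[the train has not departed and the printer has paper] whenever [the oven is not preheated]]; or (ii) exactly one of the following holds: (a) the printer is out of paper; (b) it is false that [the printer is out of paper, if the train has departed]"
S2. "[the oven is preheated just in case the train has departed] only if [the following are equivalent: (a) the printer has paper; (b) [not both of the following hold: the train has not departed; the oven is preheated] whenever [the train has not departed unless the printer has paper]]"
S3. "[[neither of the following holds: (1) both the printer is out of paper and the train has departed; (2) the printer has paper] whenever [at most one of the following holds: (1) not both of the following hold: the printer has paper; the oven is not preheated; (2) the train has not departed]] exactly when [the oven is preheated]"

Let R = "the oven is preheated" (F), P = "the train has departed" (T), Q = "the printer has paper" (F).

S1: In symbols: ¬(¬R → (¬P ∧ Q)) ∨ (¬Q ⊕ ¬(P → ¬Q))

¬R = ¬F = T
¬P = ¬T = F
¬P ∧ Q = F ∧ F = F
¬R → (¬P ∧ Q) = T → F = F
¬(¬R → (¬P ∧ Q)) = ¬F = T
¬Q = ¬F = T
¬Q = ¬F = T
P → ¬Q = T → T = T
¬(P → ¬Q) = ¬T = F
¬Q ⊕ ¬(P → ¬Q) = T ⊕ F = T
¬(¬R → (¬P ∧ Q)) ∨ (¬Q ⊕ ¬(P → ¬Q)) = T ∨ T = T
Hence S1 is true.

S2: Formalization: (R ↔ P) → (Q ↔ ((¬P ∨ Q) → (¬P ↑ R)))

R ↔ P = F ↔ T = F
¬P = ¬T = F
¬P ∨ Q = F ∨ F = F
¬P = ¬T = F
¬P ↑ R = F ↑ F = T
(¬P ∨ Q) → (¬P ↑ R) = F → T = T
Q ↔ ((¬P ∨ Q) → (¬P ↑ R)) = F ↔ T = F
(R ↔ P) → (Q ↔ ((¬P ∨ Q) → (¬P ↑ R))) = F → F = T
Hence S2 is true.

S3: This is (((Q ↑ ¬R) ↑ ¬P) → ((¬Q ∧ P) ↓ Q)) ↔ R.

¬R = ¬F = T
Q ↑ ¬R = F ↑ T = T
¬P = ¬T = F
(Q ↑ ¬R) ↑ ¬P = T ↑ F = T
¬Q = ¬F = T
¬Q ∧ P = T ∧ T = T
(¬Q ∧ P) ↓ Q = T ↓ F = F
((Q ↑ ¬R) ↑ ¬P) → ((¬Q ∧ P) ↓ Q) = T → F = F
(((Q ↑ ¬R) ↑ ¬P) → ((¬Q ∧ P) ↓ Q)) ↔ R = F ↔ F = T
So S3 is true.

3 of the 3 statements are true (S1, S2, S3).

3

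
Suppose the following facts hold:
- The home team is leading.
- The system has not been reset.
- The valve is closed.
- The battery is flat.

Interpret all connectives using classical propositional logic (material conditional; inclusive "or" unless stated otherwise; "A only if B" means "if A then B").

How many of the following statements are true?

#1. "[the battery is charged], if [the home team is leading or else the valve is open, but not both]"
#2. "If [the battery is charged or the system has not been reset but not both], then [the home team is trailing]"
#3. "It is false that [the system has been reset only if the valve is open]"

0

Let K = "the home team is leading" (T), W = "the valve is open" (F), V = "the battery is charged" (F), N = "the system has been reset" (F).

#1: In symbols: (K ⊕ W) → V

K ⊕ W = T ⊕ F = T
(K ⊕ W) → V = T → F = F
Thus #1 is false.

#2: In symbols: (V ⊕ ¬N) → ¬K

¬N = ¬F = T
V ⊕ ¬N = F ⊕ T = T
¬K = ¬T = F
(V ⊕ ¬N) → ¬K = T → F = F
Thus #2 is false.

#3: Parsed as ¬(N → W)

N → W = F → F = T
¬(N → W) = ¬T = F
So #3 is false.

Count: 0.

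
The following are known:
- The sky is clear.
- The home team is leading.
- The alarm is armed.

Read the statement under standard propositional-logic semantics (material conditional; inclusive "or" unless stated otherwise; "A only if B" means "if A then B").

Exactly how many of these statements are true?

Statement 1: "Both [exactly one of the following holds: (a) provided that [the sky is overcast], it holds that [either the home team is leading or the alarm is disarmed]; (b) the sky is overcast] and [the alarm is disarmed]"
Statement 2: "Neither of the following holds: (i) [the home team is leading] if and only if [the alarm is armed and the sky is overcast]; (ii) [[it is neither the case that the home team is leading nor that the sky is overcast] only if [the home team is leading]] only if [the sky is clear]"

Let P = "the sky is overcast" (False), Q = "the home team is leading" (True), R = "the alarm is armed" (True).

Statement 1: Parsed as ((P -> (Q or not R)) xor P) and not R

not R = not True = False
Q or not R = True or False = True
P -> (Q or not R) = False -> True = True
(P -> (Q or not R)) xor P = True xor False = True
not R = not True = False
((P -> (Q or not R)) xor P) and not R = True and False = False
Thus Statement 1 is false.

Statement 2: Parsed as (Q iff (R and P)) nor (((Q nor P) -> Q) -> not P)

R and P = True and False = False
Q iff (R and P) = True iff False = False
Q nor P = True nor False = False
(Q nor P) -> Q = False -> True = True
not P = not False = True
((Q nor P) -> Q) -> not P = True -> True = True
(Q iff (R and P)) nor (((Q nor P) -> Q) -> not P) = False nor True = False
Thus Statement 2 is false.

True statements: 0 (none).

0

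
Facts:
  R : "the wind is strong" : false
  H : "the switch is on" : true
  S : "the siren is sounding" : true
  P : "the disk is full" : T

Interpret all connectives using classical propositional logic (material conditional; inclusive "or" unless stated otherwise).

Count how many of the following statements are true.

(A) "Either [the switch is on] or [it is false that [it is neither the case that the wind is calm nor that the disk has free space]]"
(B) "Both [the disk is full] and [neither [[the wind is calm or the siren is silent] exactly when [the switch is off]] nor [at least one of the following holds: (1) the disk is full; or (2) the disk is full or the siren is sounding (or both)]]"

(A): Parsed as H | ~(~R nor ~P)

~R = ~F = T
~P = ~T = F
~R nor ~P = T nor F = F
~(~R nor ~P) = ~F = T
H | ~(~R nor ~P) = T | T = T
So (A) is true.

(B): Parsed as P & (((~R | ~S) <-> ~H) nor (P | (P | S)))

~R = ~F = T
~S = ~T = F
~R | ~S = T | F = T
~H = ~T = F
(~R | ~S) <-> ~H = T <-> F = F
P | S = T | T = T
P | (P | S) = T | T = T
((~R | ~S) <-> ~H) nor (P | (P | S)) = F nor T = F
P & (((~R | ~S) <-> ~H) nor (P | (P | S))) = T & F = F
So (B) is false.

1 of the 2 statements is true.

1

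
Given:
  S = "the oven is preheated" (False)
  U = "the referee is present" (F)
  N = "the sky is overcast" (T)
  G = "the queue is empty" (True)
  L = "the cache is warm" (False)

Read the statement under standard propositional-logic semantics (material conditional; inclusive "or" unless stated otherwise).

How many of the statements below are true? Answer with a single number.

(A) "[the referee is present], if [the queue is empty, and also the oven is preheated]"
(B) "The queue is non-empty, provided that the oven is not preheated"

1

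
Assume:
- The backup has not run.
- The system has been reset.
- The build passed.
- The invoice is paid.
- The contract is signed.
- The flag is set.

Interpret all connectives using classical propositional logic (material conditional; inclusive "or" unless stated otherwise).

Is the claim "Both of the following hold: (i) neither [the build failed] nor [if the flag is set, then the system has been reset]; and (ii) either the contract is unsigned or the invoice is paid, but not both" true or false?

false

Let R = "the build passed" (True), V = "the flag is set" (True), Q = "the system has been reset" (True), U = "the contract is signed" (True), S = "the invoice is paid" (True).
Parsed as (not R nor (V -> Q)) and (not U xor S)

not R = not True = False
V -> Q = True -> True = True
not R nor (V -> Q) = False nor True = False
not U = not True = False
not U xor S = False xor True = True
(not R nor (V -> Q)) and (not U xor S) = False and True = False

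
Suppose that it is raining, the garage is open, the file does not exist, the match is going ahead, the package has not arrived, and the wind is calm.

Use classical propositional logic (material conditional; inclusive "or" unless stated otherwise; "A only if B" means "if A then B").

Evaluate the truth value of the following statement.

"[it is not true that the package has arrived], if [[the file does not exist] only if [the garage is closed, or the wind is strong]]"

Let U = "the file exists" (F), P = "the garage is closed" (F), D = "the wind is strong" (F), L = "the package has arrived" (F).
In symbols: (¬U → (P ∨ D)) → ¬L

¬U = ¬F = T
P ∨ D = F ∨ F = F
¬U → (P ∨ D) = T → F = F
¬L = ¬F = T
(¬U → (P ∨ D)) → ¬L = F → T = T

True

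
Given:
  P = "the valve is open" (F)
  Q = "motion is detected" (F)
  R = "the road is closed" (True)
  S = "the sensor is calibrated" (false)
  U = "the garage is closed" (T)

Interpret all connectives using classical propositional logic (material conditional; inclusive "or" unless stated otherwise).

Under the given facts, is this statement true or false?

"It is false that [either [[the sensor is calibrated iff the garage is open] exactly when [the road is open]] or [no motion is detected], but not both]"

False

Parsed as not (((S iff not U) iff not R) xor not Q)

not U = not True = False
S iff not U = False iff False = True
not R = not True = False
(S iff not U) iff not R = True iff False = False
not Q = not False = True
((S iff not U) iff not R) xor not Q = False xor True = True
not (((S iff not U) iff not R) xor not Q) = not True = False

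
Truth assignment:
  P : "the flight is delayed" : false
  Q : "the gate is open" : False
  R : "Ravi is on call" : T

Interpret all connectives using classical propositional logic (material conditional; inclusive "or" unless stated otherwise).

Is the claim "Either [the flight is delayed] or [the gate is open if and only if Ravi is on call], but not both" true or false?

This is P ⊕ (Q ↔ R).

Q ↔ R = F ↔ T = F
P ⊕ (Q ↔ R) = F ⊕ F = F

The statement is false.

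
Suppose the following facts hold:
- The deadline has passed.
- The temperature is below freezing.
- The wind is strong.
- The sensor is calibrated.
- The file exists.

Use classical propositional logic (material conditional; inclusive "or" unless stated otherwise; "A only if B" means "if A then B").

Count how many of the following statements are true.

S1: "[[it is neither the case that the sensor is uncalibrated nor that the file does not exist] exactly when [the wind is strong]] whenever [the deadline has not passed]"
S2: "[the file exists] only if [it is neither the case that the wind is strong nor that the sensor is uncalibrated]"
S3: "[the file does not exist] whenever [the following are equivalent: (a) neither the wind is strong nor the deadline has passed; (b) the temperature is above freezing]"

Let Q = "the deadline has passed" (T), K = "the sensor is calibrated" (T), L = "the file exists" (T), N = "the wind is strong" (T), W = "the temperature is below freezing" (T).

S1: This is ~Q -> ((~K nor ~L) <-> N).

~Q = ~T = F
~K = ~T = F
~L = ~T = F
~K nor ~L = F nor F = T
(~K nor ~L) <-> N = T <-> T = T
~Q -> ((~K nor ~L) <-> N) = F -> T = T
Hence S1 is true.

S2: In symbols: L -> (N nor ~K)

~K = ~T = F
N nor ~K = T nor F = F
L -> (N nor ~K) = T -> F = F
Hence S2 is false.

S3: Parsed as ((N nor Q) <-> ~W) -> ~L

N nor Q = T nor T = F
~W = ~T = F
(N nor Q) <-> ~W = F <-> F = T
~L = ~T = F
((N nor Q) <-> ~W) -> ~L = T -> F = F
Thus S3 is false.

1 of the 3 statements is true.

1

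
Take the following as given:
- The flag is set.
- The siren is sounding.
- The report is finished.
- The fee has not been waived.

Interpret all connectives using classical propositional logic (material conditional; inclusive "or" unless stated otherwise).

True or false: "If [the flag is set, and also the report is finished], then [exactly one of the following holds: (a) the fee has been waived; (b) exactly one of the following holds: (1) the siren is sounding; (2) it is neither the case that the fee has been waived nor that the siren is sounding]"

Let P = "the flag is set" (True), R = "the report is finished" (True), S = "the fee has been waived" (False), Q = "the siren is sounding" (True).
Parsed as (P and R) -> (S xor (Q xor (S nor Q)))

P and R = True and True = True
S nor Q = False nor True = False
Q xor (S nor Q) = True xor False = True
S xor (Q xor (S nor Q)) = False xor True = True
(P and R) -> (S xor (Q xor (S nor Q))) = True -> True = True

True.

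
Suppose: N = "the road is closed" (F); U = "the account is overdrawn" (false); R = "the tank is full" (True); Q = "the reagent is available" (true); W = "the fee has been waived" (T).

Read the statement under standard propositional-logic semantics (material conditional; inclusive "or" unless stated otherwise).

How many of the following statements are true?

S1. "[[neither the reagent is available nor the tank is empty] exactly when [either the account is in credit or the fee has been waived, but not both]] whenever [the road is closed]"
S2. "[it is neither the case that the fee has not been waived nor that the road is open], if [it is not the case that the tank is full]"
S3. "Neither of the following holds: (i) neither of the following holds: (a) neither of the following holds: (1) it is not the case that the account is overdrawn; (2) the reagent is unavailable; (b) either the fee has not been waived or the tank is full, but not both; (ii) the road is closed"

S1: Parsed as N → ((Q ↓ ¬R) ↔ (¬U ⊕ W))

¬R = ¬T = F
Q ↓ ¬R = T ↓ F = F
¬U = ¬F = T
¬U ⊕ W = T ⊕ T = F
(Q ↓ ¬R) ↔ (¬U ⊕ W) = F ↔ F = T
N → ((Q ↓ ¬R) ↔ (¬U ⊕ W)) = F → T = T
Hence S1 is true.

S2: This is ¬R → (¬W ↓ ¬N).

¬R = ¬T = F
¬W = ¬T = F
¬N = ¬F = T
¬W ↓ ¬N = F ↓ T = F
¬R → (¬W ↓ ¬N) = F → F = T
Thus S2 is true.

S3: In symbols: ((¬U ↓ ¬Q) ↓ (¬W ⊕ R)) ↓ N

¬U = ¬F = T
¬Q = ¬T = F
¬U ↓ ¬Q = T ↓ F = F
¬W = ¬T = F
¬W ⊕ R = F ⊕ T = T
(¬U ↓ ¬Q) ↓ (¬W ⊕ R) = F ↓ T = F
((¬U ↓ ¬Q) ↓ (¬W ⊕ R)) ↓ N = F ↓ F = T
Thus S3 is true.

True statements: 3 (S1, S2, S3).

3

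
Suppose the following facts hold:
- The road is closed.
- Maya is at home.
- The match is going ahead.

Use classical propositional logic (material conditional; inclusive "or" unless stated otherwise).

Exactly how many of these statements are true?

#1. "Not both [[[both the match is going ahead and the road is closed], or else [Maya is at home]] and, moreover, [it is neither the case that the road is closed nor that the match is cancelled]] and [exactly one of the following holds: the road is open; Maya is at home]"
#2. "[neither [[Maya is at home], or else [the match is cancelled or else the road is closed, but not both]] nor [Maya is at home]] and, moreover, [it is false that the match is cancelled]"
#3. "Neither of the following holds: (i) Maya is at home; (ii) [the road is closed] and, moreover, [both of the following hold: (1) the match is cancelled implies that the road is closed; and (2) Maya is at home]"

1

Let R = "the match is cancelled" (F), P = "the road is closed" (T), Q = "Maya is at home" (T).

#1: Formalization: (((~R & P) | Q) & (P nor R)) nand (~P xor Q)

~R = ~F = T
~R & P = T & T = T
(~R & P) | Q = T | T = T
P nor R = T nor F = F
((~R & P) | Q) & (P nor R) = T & F = F
~P = ~T = F
~P xor Q = F xor T = T
(((~R & P) | Q) & (P nor R)) nand (~P xor Q) = F nand T = T
Thus #1 is true.

#2: This is ((Q | (R xor P)) nor Q) & ~R.

R xor P = F xor T = T
Q | (R xor P) = T | T = T
(Q | (R xor P)) nor Q = T nor T = F
~R = ~F = T
((Q | (R xor P)) nor Q) & ~R = F & T = F
Hence #2 is false.

#3: This is Q nor (P & ((R -> P) & Q)).

R -> P = F -> T = T
(R -> P) & Q = T & T = T
P & ((R -> P) & Q) = T & T = T
Q nor (P & ((R -> P) & Q)) = T nor T = F
Hence #3 is false.

1 of the 3 statements is true.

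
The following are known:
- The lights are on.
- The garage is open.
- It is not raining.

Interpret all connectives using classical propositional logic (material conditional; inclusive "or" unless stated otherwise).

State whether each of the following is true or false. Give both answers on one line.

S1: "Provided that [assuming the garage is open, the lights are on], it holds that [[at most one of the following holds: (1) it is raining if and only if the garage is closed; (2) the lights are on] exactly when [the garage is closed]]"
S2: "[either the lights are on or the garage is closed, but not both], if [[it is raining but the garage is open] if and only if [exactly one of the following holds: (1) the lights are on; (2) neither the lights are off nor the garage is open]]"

S1 true, S2 true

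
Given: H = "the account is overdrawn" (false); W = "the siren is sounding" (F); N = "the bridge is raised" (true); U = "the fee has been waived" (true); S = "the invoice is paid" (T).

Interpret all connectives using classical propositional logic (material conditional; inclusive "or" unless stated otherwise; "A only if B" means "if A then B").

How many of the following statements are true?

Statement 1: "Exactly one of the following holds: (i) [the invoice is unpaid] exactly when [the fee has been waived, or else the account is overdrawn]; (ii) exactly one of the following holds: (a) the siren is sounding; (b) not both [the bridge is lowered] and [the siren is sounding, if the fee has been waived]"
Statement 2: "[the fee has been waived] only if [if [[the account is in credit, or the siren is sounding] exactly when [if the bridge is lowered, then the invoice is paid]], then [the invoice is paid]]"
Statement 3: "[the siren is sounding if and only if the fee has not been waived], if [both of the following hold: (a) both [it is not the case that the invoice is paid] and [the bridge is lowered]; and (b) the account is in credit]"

3

Statement 1: In symbols: (not S iff (U or H)) xor (W xor (not N nand (U -> W)))

not S = not True = False
U or H = True or False = True
not S iff (U or H) = False iff True = False
not N = not True = False
U -> W = True -> False = False
not N nand (U -> W) = False nand False = True
W xor (not N nand (U -> W)) = False xor True = True
(not S iff (U or H)) xor (W xor (not N nand (U -> W))) = False xor True = True
Thus Statement 1 is true.

Statement 2: This is U -> (((not H or W) iff (not N -> S)) -> S).

not H = not False = True
not H or W = True or False = True
not N = not True = False
not N -> S = False -> True = True
(not H or W) iff (not N -> S) = True iff True = True
((not H or W) iff (not N -> S)) -> S = True -> True = True
U -> (((not H or W) iff (not N -> S)) -> S) = True -> True = True
Thus Statement 2 is true.

Statement 3: Parsed as ((not S and not N) and not H) -> (W iff not U)

not S = not True = False
not N = not True = False
not S and not N = False and False = False
not H = not False = True
(not S and not N) and not H = False and True = False
not U = not True = False
W iff not U = False iff False = True
((not S and not N) and not H) -> (W iff not U) = False -> True = True
So Statement 3 is true.

True statements: 3 (Statement 1, Statement 2, Statement 3).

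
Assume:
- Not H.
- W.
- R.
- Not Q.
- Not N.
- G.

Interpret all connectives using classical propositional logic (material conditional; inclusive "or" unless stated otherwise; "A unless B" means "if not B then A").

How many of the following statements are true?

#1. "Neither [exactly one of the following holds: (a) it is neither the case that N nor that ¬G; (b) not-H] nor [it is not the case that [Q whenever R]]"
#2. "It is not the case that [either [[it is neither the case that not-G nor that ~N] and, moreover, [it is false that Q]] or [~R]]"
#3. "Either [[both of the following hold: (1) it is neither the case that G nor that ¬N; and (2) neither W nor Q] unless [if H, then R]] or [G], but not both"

1

#1: Formalization: ((N nor ~G) xor ~H) nor ~(R -> Q)

~G = ~T = F
N nor ~G = F nor F = T
~H = ~F = T
(N nor ~G) xor ~H = T xor T = F
R -> Q = T -> F = F
~(R -> Q) = ~F = T
((N nor ~G) xor ~H) nor ~(R -> Q) = F nor T = F
Hence #1 is false.

#2: This is ~(((~G nor ~N) & ~Q) | ~R).

~G = ~T = F
~N = ~F = T
~G nor ~N = F nor T = F
~Q = ~F = T
(~G nor ~N) & ~Q = F & T = F
~R = ~T = F
((~G nor ~N) & ~Q) | ~R = F | F = F
~(((~G nor ~N) & ~Q) | ~R) = ~F = T
Hence #2 is true.

#3: This is (((G nor ~N) & (W nor Q)) | (H -> R)) xor G.

~N = ~F = T
G nor ~N = T nor T = F
W nor Q = T nor F = F
(G nor ~N) & (W nor Q) = F & F = F
H -> R = F -> T = T
((G nor ~N) & (W nor Q)) | (H -> R) = F | T = T
(((G nor ~N) & (W nor Q)) | (H -> R)) xor G = T xor T = F
So #3 is false.

Count: 1.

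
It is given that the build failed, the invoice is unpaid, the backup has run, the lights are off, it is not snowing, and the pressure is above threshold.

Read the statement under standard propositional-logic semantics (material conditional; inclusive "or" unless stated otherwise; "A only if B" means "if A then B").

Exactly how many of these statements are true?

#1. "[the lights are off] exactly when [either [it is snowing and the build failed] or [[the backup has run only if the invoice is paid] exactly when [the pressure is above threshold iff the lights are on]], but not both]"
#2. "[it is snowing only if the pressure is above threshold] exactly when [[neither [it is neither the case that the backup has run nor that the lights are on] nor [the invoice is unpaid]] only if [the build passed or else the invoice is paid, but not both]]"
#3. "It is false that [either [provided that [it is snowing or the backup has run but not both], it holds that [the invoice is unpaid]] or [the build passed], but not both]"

2

Let S = "the lights are on" (F), U = "it is snowing" (F), P = "the build passed" (F), R = "the backup has run" (T), Q = "the invoice is paid" (F), V = "the pressure is above threshold" (T).

#1: This is ~S <-> ((U & ~P) xor ((R -> Q) <-> (V <-> S))).

~S = ~F = T
~P = ~F = T
U & ~P = F & T = F
R -> Q = T -> F = F
V <-> S = T <-> F = F
(R -> Q) <-> (V <-> S) = F <-> F = T
(U & ~P) xor ((R -> Q) <-> (V <-> S)) = F xor T = T
~S <-> ((U & ~P) xor ((R -> Q) <-> (V <-> S))) = T <-> T = T
Hence #1 is true.

#2: In symbols: (U -> V) <-> (((R nor S) nor ~Q) -> (P xor Q))

U -> V = F -> T = T
R nor S = T nor F = F
~Q = ~F = T
(R nor S) nor ~Q = F nor T = F
P xor Q = F xor F = F
((R nor S) nor ~Q) -> (P xor Q) = F -> F = T
(U -> V) <-> (((R nor S) nor ~Q) -> (P xor Q)) = T <-> T = T
Hence #2 is true.

#3: This is ~(((U xor R) -> ~Q) xor P).

U xor R = F xor T = T
~Q = ~F = T
(U xor R) -> ~Q = T -> T = T
((U xor R) -> ~Q) xor P = T xor F = T
~(((U xor R) -> ~Q) xor P) = ~T = F
So #3 is false.

Count: 2.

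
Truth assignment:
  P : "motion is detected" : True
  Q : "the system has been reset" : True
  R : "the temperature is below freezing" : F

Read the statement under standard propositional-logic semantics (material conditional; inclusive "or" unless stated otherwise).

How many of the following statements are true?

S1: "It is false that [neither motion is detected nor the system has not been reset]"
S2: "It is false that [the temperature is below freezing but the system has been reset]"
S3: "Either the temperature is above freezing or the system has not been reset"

3

S1: Parsed as not (P nor not Q)

not Q = not True = False
P nor not Q = True nor False = False
not (P nor not Q) = not False = True
Thus S1 is true.

S2: In symbols: not (R and Q)

R and Q = False and True = False
not (R and Q) = not False = True
Hence S2 is true.

S3: Parsed as not R or not Q

not R = not False = True
not Q = not True = False
not R or not Q = True or False = True
So S3 is true.

Count: 3.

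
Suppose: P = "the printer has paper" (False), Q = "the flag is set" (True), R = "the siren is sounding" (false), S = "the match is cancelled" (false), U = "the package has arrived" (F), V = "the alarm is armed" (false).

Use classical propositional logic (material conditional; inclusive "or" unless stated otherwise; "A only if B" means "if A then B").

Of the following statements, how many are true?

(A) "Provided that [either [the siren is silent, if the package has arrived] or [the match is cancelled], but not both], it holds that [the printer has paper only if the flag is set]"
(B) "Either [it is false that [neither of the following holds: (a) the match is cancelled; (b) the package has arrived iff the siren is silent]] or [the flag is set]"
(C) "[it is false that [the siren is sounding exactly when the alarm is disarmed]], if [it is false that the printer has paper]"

3

(A): Parsed as ((U → ¬R) ⊕ S) → (P → Q)

¬R = ¬F = T
U → ¬R = F → T = T
(U → ¬R) ⊕ S = T ⊕ F = T
P → Q = F → T = T
((U → ¬R) ⊕ S) → (P → Q) = T → T = T
Hence (A) is true.

(B): In symbols: ¬(S ↓ (U ↔ ¬R)) ∨ Q

¬R = ¬F = T
U ↔ ¬R = F ↔ T = F
S ↓ (U ↔ ¬R) = F ↓ F = T
¬(S ↓ (U ↔ ¬R)) = ¬T = F
¬(S ↓ (U ↔ ¬R)) ∨ Q = F ∨ T = T
Thus (B) is true.

(C): Parsed as ¬P → ¬(R ↔ ¬V)

¬P = ¬F = T
¬V = ¬F = T
R ↔ ¬V = F ↔ T = F
¬(R ↔ ¬V) = ¬F = T
¬P → ¬(R ↔ ¬V) = T → T = T
Hence (C) is true.

3 of the 3 statements are true.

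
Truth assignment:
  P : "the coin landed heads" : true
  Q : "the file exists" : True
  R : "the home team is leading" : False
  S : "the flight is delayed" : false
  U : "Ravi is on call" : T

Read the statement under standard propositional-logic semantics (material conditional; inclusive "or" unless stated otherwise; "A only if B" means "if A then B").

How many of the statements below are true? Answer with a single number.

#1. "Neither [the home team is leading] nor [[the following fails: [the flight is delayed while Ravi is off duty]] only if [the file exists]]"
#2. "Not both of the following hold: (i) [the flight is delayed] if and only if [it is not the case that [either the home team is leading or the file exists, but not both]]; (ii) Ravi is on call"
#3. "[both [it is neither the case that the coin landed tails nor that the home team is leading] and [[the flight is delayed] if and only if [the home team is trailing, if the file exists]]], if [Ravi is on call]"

0

#1: This is R nor (not (S and not U) -> Q).

not U = not True = False
S and not U = False and False = False
not (S and not U) = not False = True
not (S and not U) -> Q = True -> True = True
R nor (not (S and not U) -> Q) = False nor True = False
So #1 is false.

#2: This is (S iff not (R xor Q)) nand U.

R xor Q = False xor True = True
not (R xor Q) = not True = False
S iff not (R xor Q) = False iff False = True
(S iff not (R xor Q)) nand U = True nand True = False
So #2 is false.

#3: This is U -> ((not P nor R) and (S iff (Q -> not R))).

not P = not True = False
not P nor R = False nor False = True
not R = not False = True
Q -> not R = True -> True = True
S iff (Q -> not R) = False iff True = False
(not P nor R) and (S iff (Q -> not R)) = True and False = False
U -> ((not P nor R) and (S iff (Q -> not R))) = True -> False = False
So #3 is false.

Count: 0.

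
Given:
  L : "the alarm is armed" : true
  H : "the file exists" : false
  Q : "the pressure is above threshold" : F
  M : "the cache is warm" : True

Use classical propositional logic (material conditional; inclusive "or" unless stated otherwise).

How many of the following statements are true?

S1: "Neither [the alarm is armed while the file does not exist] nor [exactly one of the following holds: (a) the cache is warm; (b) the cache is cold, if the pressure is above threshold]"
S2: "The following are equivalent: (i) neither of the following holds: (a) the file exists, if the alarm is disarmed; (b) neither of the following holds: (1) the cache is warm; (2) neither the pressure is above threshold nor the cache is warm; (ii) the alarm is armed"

0

S1: In symbols: (L and not H) nor (M xor (Q -> not M))

not H = not False = True
L and not H = True and True = True
not M = not True = False
Q -> not M = False -> False = True
M xor (Q -> not M) = True xor True = False
(L and not H) nor (M xor (Q -> not M)) = True nor False = False
Hence S1 is false.

S2: This is ((not L -> H) nor (M nor (Q nor M))) iff L.

not L = not True = False
not L -> H = False -> False = True
Q nor M = False nor True = False
M nor (Q nor M) = True nor False = False
(not L -> H) nor (M nor (Q nor M)) = True nor False = False
((not L -> H) nor (M nor (Q nor M))) iff L = False iff True = False
So S2 is false.

0 of the 2 statements are true (none).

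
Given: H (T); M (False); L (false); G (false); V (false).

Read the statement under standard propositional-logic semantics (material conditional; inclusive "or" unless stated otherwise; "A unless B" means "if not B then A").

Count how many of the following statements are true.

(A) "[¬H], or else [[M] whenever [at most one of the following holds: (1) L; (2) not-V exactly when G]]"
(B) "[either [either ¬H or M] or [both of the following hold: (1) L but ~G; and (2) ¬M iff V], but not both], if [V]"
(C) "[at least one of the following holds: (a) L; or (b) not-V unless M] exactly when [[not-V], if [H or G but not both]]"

(A): This is not H or ((L nand (not V iff G)) -> M).

not H = not True = False
not V = not False = True
not V iff G = True iff False = False
L nand (not V iff G) = False nand False = True
(L nand (not V iff G)) -> M = True -> False = False
not H or ((L nand (not V iff G)) -> M) = False or False = False
So (A) is false.

(B): In symbols: V -> ((not H or M) xor ((L and not G) and (not M iff V)))

not H = not True = False
not H or M = False or False = False
not G = not False = True
L and not G = False and True = False
not M = not False = True
not M iff V = True iff False = False
(L and not G) and (not M iff V) = False and False = False
(not H or M) xor ((L and not G) and (not M iff V)) = False xor False = False
V -> ((not H or M) xor ((L and not G) and (not M iff V))) = False -> False = True
Thus (B) is true.

(C): This is (L or (not V or M)) iff ((H xor G) -> not V).

not V = not False = True
not V or M = True or False = True
L or (not V or M) = False or True = True
H xor G = True xor False = True
not V = not False = True
(H xor G) -> not V = True -> True = True
(L or (not V or M)) iff ((H xor G) -> not V) = True iff True = True
Hence (C) is true.

Count: 2.

2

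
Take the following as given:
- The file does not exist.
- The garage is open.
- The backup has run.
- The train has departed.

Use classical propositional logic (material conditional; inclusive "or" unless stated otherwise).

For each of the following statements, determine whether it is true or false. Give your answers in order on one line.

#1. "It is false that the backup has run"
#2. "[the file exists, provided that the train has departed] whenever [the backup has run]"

Let R = "the backup has run" (True), S = "the train has departed" (True), P = "the file exists" (False).

#1: This is not R.

not R = not True = False
So #1 is false.

#2: Formalization: R -> (S -> P)

S -> P = True -> False = False
R -> (S -> P) = True -> False = False
Thus #2 is false.

#1 F; #2 F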